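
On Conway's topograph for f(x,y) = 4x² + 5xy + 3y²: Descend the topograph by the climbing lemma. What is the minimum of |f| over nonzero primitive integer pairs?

translate: b→-3 (≡5 mod 8), so (4,5,3)→(4,-3,2)
flip: (4,-3,2)→(2,3,4)
translate: b→-1 (≡3 mod 4), so (2,3,4)→(2,-1,3)
reduced (well bottom): (2,-1,3) with a≤c, −a<b≤a
well minimum = a = 2

2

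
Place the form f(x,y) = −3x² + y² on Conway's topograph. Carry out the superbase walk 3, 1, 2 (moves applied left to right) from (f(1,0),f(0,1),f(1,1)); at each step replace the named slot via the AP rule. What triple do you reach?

start (-3,1,-2) = (f(1,0),f(0,1),f(1,1))
replace slot 3: 2·((-3)+1) − (-2) = -2 → (-3,1,-2)
replace slot 1: 2·(1+(-2)) − (-3) = 1 → (1,1,-2)
replace slot 2: 2·(1+(-2)) − 1 = -3 → (1,-3,-2)

1,-3,-2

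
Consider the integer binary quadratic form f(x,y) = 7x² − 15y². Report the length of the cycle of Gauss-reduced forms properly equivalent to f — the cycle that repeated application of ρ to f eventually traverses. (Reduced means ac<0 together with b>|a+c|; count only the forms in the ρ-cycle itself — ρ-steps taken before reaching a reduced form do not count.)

D = 420, ⌊√D⌋ = 20
descent: ρ → (-15,0,7)
descent: ρ → (7,14,-8)  [lands on river]
river: ρ → (-8,18,3)
river: ρ → (3,18,-8)
river: ρ → (-8,14,7)
ρ-cycle length = 4 (tail of 2 descent steps not counted)

4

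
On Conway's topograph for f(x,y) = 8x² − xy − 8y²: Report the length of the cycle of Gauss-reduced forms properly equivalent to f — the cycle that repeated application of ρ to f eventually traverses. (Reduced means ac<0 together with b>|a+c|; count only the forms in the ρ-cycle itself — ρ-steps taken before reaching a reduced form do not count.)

D = 257, ⌊√D⌋ = 16
descent: ρ → (-8,1,8)  [lands on river]
river: ρ → (8,15,-1)
river: ρ → (-1,15,8)
river: ρ → (8,1,-8)
river: ρ → (-8,15,1)
river: ρ → (1,15,-8)
ρ-cycle length = 6 (tail of 1 descent step not counted)

6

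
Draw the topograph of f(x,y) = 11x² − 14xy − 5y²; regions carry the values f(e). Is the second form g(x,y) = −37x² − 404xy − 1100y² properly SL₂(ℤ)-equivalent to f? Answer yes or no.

D₁ = 416, D₂ = 416
river cycle of f (length 6): (-5, 14, 11), (11, 8, -8), (-8, 8, 11), (11, 14, -5), (-5, 16, 8), (8, 16, -5)
river cycle of g (length 6): (-5, 14, 11), (11, 8, -8), (-8, 8, 11), (11, 14, -5), (-5, 16, 8), (8, 16, -5)
cycles coincide ⇒ equivalent

yes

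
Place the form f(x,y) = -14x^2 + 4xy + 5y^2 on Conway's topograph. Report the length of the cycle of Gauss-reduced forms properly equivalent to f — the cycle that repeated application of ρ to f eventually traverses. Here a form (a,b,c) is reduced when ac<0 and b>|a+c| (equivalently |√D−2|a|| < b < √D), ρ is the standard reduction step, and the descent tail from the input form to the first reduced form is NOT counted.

D = 296, ⌊√D⌋ = 17
descent: ρ → (5,16,-2)  [lands on river]
river: ρ → (-2,16,5)
river: ρ → (5,14,-5)
river: ρ → (-5,16,2)
river: ρ → (2,16,-5)
river: ρ → (-5,14,5)
ρ-cycle length = 6 (tail of 1 descent step not counted)

6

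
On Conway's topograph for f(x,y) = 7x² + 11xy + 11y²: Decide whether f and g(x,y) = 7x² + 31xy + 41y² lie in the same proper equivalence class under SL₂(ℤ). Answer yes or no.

D₁ = -187, D₂ = -187
f: translate: b→-3 (≡11 mod 14), so (7,11,11)→(7,-3,7)
f: flip: (7,-3,7)→(7,3,7)
f: reduced (well bottom): (7,3,7) with a≤c, −a<b≤a
g: translate: b→3 (≡31 mod 14), so (7,31,41)→(7,3,7)
g: reduced (well bottom): (7,3,7) with a≤c, −a<b≤a
reduced forms (7, 3, 7) vs (7, 3, 7) ⇒ equivalent

yes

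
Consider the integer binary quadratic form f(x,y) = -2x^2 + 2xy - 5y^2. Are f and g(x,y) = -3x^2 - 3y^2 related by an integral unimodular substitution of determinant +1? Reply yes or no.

D₁ = -36, D₂ = -36
f is negative-definite; reduce −f:
−f: translate: b→2 (≡-2 mod 4), so (2,-2,5)→(2,2,5)
−f: reduced (well bottom): (2,2,5) with a≤c, −a<b≤a
flip sign back: reduced form of f is (-2,-2,-5)
g is negative-definite; reduce −g:
−g: reduced (well bottom): (3,0,3) with a≤c, −a<b≤a
flip sign back: reduced form of g is (-3,0,-3)
reduced forms (-2, -2, -5) vs (-3, 0, -3) ⇒ inequivalent

no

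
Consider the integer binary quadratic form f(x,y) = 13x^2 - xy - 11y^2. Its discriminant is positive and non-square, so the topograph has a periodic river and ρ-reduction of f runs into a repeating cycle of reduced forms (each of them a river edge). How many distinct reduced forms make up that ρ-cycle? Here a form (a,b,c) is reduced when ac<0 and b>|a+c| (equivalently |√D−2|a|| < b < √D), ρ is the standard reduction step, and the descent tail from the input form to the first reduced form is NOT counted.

D = 573, ⌊√D⌋ = 23
descent: ρ → (-11,23,1)  [lands on river]
river: ρ → (1,23,-11)
river: ρ → (-11,21,3)
river: ρ → (3,21,-11)
ρ-cycle length = 4 (tail of 1 descent step not counted)

4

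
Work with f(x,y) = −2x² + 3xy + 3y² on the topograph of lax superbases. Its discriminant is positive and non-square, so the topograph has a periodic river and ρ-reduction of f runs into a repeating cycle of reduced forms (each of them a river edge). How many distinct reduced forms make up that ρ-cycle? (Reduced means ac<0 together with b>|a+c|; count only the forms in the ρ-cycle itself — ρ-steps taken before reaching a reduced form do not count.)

D = 33, ⌊√D⌋ = 5
river: ρ → (3,3,-2)
river: ρ → (-2,5,1)
river: ρ → (1,5,-2)
river: ρ → (-2,3,3)
ρ-cycle length = 4 (tail of 0 descent steps not counted)

4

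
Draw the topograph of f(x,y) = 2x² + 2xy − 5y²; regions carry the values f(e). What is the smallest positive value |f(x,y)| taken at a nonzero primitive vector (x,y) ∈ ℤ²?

descent: ρ → (-5,-2,2)
descent: ρ → (2,6,-1)  [lands on river]
river: ρ → (-1,6,2)
closes: descent 2, river 2
min |a| on river = 1

1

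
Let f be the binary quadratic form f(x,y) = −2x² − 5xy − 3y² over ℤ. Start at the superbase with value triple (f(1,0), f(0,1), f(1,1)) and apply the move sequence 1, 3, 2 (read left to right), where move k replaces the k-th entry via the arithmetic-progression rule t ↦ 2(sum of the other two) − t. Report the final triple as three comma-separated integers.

start (-2,-3,-10) = (f(1,0),f(0,1),f(1,1))
replace slot 1: 2·((-3)+(-10)) − (-2) = -24 → (-24,-3,-10)
replace slot 3: 2·((-24)+(-3)) − (-10) = -44 → (-24,-3,-44)
replace slot 2: 2·((-24)+(-44)) − (-3) = -133 → (-24,-133,-44)

-24,-133,-44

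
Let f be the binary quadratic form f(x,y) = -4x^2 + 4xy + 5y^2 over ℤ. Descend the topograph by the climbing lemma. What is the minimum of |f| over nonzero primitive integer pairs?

river: ρ → (5,6,-3)
river: ρ → (-3,6,5)
river: ρ → (5,4,-4)
river: ρ → (-4,4,5)
closes: descent 0, river 4
min |a| on river = 3

3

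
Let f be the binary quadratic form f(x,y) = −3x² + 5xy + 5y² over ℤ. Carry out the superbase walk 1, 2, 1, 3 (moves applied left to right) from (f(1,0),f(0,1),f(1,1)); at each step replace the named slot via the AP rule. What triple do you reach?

start (-3,5,7) = (f(1,0),f(0,1),f(1,1))
replace slot 1: 2·(5+7) − (-3) = 27 → (27,5,7)
replace slot 2: 2·(27+7) − 5 = 63 → (27,63,7)
replace slot 1: 2·(63+7) − 27 = 113 → (113,63,7)
replace slot 3: 2·(113+63) − 7 = 345 → (113,63,345)

113,63,345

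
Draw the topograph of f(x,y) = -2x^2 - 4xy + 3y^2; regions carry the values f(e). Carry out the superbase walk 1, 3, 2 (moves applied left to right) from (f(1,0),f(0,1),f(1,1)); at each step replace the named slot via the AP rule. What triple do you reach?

start (-2,3,-3) = (f(1,0),f(0,1),f(1,1))
replace slot 1: 2·(3+(-3)) − (-2) = 2 → (2,3,-3)
replace slot 3: 2·(2+3) − (-3) = 13 → (2,3,13)
replace slot 2: 2·(2+13) − 3 = 27 → (2,27,13)

2,27,13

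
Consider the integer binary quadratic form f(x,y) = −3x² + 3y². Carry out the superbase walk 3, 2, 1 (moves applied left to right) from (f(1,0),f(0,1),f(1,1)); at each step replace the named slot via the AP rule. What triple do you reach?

start (-3,3,0) = (f(1,0),f(0,1),f(1,1))
replace slot 3: 2·((-3)+3) − 0 = 0 → (-3,3,0)
replace slot 2: 2·((-3)+0) − 3 = -9 → (-3,-9,0)
replace slot 1: 2·((-9)+0) − (-3) = -15 → (-15,-9,0)

-15,-9,0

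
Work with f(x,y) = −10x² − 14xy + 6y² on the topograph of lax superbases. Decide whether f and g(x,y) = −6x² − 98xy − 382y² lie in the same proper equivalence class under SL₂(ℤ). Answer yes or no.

D₁ = 436, D₂ = 436
river cycle of f (length 14): (6, 14, -10), (-10, 6, 10), (10, 14, -6), (-6, 10, 14), (14, 18, -2), (-2, 18, 14), (14, 10, -6), (-6, 14, 10), (10, 6, -10), (-10, 14, 6), … (4 more)
river cycle of g (length 14): (-6, 10, 14), (14, 18, -2), (-2, 18, 14), (14, 10, -6), (-6, 14, 10), (10, 6, -10), (-10, 14, 6), (6, 10, -14), (-14, 18, 2), (2, 18, -14), … (4 more)
cycles coincide ⇒ equivalent

yes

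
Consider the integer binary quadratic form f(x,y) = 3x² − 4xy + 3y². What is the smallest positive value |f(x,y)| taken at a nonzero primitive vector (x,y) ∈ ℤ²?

translate: b→2 (≡-4 mod 6), so (3,-4,3)→(3,2,2)
flip: (3,2,2)→(2,-2,3)
translate: b→2 (≡-2 mod 4), so (2,-2,3)→(2,2,3)
reduced (well bottom): (2,2,3) with a≤c, −a<b≤a
well minimum = a = 2

2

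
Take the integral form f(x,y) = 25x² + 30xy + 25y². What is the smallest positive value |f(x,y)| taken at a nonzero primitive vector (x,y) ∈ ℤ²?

translate: b→-20 (≡30 mod 50), so (25,30,25)→(25,-20,20)
flip: (25,-20,20)→(20,20,25)
reduced (well bottom): (20,20,25) with a≤c, −a<b≤a
well minimum = a = 20

20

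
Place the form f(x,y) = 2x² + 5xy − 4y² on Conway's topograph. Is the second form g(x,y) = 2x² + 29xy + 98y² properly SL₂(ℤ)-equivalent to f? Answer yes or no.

D₁ = 57, D₂ = 57
river cycle of f (length 6): (-4, 3, 3), (3, 3, -4), (-4, 5, 2), (2, 7, -1), (-1, 7, 2), (2, 5, -4)
river cycle of g (length 6): (2, 5, -4), (-4, 3, 3), (3, 3, -4), (-4, 5, 2), (2, 7, -1), (-1, 7, 2)
cycles coincide ⇒ equivalent

yes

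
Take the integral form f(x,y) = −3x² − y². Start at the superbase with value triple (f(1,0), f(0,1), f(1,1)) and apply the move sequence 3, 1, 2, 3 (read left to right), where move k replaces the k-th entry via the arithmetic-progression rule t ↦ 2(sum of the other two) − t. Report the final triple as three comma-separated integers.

start (-3,-1,-4) = (f(1,0),f(0,1),f(1,1))
replace slot 3: 2·((-3)+(-1)) − (-4) = -4 → (-3,-1,-4)
replace slot 1: 2·((-1)+(-4)) − (-3) = -7 → (-7,-1,-4)
replace slot 2: 2·((-7)+(-4)) − (-1) = -21 → (-7,-21,-4)
replace slot 3: 2·((-7)+(-21)) − (-4) = -52 → (-7,-21,-52)

-7,-21,-52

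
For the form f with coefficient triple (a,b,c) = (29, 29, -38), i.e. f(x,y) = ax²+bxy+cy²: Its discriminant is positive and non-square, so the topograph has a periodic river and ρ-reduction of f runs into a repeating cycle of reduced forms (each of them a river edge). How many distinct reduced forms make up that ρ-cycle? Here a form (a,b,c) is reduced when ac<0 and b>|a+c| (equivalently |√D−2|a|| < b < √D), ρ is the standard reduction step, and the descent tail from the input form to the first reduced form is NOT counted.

D = 5249, ⌊√D⌋ = 72
river: ρ → (-38,47,20)
river: ρ → (20,33,-52)
river: ρ → (-52,71,1)
river: ρ → (1,71,-52)
river: ρ → (-52,33,20)
river: ρ → (20,47,-38)
river: ρ → (-38,29,29)
river: ρ → (29,29,-38)
ρ-cycle length = 8 (tail of 0 descent steps not counted)

8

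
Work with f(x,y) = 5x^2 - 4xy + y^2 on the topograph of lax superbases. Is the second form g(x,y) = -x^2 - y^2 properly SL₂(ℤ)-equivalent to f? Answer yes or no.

D₁ = -4, D₂ = -4
f: flip: (5,-4,1)→(1,4,5)
f: translate: b→0 (≡4 mod 2), so (1,4,5)→(1,0,1)
f: reduced (well bottom): (1,0,1) with a≤c, −a<b≤a
g is negative-definite; reduce −g:
−g: reduced (well bottom): (1,0,1) with a≤c, −a<b≤a
flip sign back: reduced form of g is (-1,0,-1)
reduced forms (1, 0, 1) vs (-1, 0, -1) ⇒ inequivalent

no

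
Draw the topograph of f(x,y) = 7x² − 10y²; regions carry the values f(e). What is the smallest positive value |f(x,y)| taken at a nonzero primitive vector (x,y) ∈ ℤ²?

descent: ρ → (-10,0,7)
descent: ρ → (7,14,-3)  [lands on river]
river: ρ → (-3,16,2)
river: ρ → (2,16,-3)
river: ρ → (-3,14,7)
closes: descent 2, river 4
min |a| on river = 2

2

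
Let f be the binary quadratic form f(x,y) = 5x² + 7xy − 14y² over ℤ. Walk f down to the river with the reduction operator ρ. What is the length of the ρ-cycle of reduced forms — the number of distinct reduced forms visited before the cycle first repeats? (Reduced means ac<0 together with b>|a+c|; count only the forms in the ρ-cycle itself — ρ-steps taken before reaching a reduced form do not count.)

D = 329, ⌊√D⌋ = 18
descent: ρ → (-14,-7,5)
descent: ρ → (5,17,-2)  [lands on river]
river: ρ → (-2,15,13)
river: ρ → (13,11,-4)
river: ρ → (-4,13,10)
river: ρ → (10,7,-7)
river: ρ → (-7,7,10)
river: ρ → (10,13,-4)
river: ρ → (-4,11,13)
river: ρ → (13,15,-2)
river: ρ → (-2,17,5)
river: ρ → (5,13,-8)
river: ρ → (-8,3,10)
river: ρ → (10,17,-1)
river: ρ → (-1,17,10)
river: ρ → (10,3,-8)
river: ρ → (-8,13,5)
ρ-cycle length = 16 (tail of 2 descent steps not counted)

16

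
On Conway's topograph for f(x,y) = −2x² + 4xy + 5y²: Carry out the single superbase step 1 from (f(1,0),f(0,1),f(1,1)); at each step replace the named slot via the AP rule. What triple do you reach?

start (-2,5,7) = (f(1,0),f(0,1),f(1,1))
replace slot 1: 2·(5+7) − (-2) = 26 → (26,5,7)

26,5,7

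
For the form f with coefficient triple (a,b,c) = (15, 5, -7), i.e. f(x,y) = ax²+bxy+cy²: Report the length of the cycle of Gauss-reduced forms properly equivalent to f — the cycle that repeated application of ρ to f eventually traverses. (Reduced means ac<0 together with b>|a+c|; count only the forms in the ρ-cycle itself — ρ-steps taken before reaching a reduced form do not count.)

D = 445, ⌊√D⌋ = 21
descent: ρ → (-7,9,13)  [lands on river]
river: ρ → (13,17,-3)
river: ρ → (-3,19,7)
river: ρ → (7,9,-13)
river: ρ → (-13,17,3)
river: ρ → (3,19,-7)
ρ-cycle length = 6 (tail of 1 descent step not counted)

6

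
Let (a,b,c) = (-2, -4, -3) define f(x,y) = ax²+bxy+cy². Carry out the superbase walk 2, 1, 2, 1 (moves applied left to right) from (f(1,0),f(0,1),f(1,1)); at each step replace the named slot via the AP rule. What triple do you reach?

start (-2,-3,-9) = (f(1,0),f(0,1),f(1,1))
replace slot 2: 2·((-2)+(-9)) − (-3) = -19 → (-2,-19,-9)
replace slot 1: 2·((-19)+(-9)) − (-2) = -54 → (-54,-19,-9)
replace slot 2: 2·((-54)+(-9)) − (-19) = -107 → (-54,-107,-9)
replace slot 1: 2·((-107)+(-9)) − (-54) = -178 → (-178,-107,-9)

-178,-107,-9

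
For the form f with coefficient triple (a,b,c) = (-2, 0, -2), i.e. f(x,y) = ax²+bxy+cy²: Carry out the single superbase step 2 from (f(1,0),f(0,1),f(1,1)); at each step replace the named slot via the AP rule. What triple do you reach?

start (-2,-2,-4) = (f(1,0),f(0,1),f(1,1))
replace slot 2: 2·((-2)+(-4)) − (-2) = -10 → (-2,-10,-4)

-2,-10,-4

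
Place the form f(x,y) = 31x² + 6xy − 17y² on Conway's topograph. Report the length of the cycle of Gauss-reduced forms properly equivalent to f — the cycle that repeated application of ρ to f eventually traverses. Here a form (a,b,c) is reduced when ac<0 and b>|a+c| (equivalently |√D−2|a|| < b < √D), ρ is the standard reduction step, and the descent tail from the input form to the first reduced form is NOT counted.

D = 2144, ⌊√D⌋ = 46
descent: ρ → (-17,28,20)  [lands on river]
river: ρ → (20,12,-25)
river: ρ → (-25,38,7)
river: ρ → (7,46,-1)
river: ρ → (-1,46,7)
river: ρ → (7,38,-25)
river: ρ → (-25,12,20)
river: ρ → (20,28,-17)
river: ρ → (-17,40,8)
river: ρ → (8,40,-17)
ρ-cycle length = 10 (tail of 1 descent step not counted)

10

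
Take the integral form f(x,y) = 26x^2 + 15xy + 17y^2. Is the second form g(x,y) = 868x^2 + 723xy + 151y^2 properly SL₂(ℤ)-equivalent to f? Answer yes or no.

D₁ = -1543, D₂ = -1543
f: flip: (26,15,17)→(17,-15,26)
f: reduced (well bottom): (17,-15,26) with a≤c, −a<b≤a
g: flip: (868,723,151)→(151,-723,868)
g: translate: b→-119 (≡-723 mod 302), so (151,-723,868)→(151,-119,26)
g: flip: (151,-119,26)→(26,119,151)
g: translate: b→15 (≡119 mod 52), so (26,119,151)→(26,15,17)
g: flip: (26,15,17)→(17,-15,26)
g: reduced (well bottom): (17,-15,26) with a≤c, −a<b≤a
reduced forms (17, -15, 26) vs (17, -15, 26) ⇒ equivalent

yes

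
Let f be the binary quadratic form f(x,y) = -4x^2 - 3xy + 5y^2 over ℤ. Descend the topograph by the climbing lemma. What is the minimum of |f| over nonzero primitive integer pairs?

descent: ρ → (5,3,-4)  [lands on river]
river: ρ → (-4,5,4)
river: ρ → (4,3,-5)
river: ρ → (-5,7,2)
river: ρ → (2,9,-1)
river: ρ → (-1,9,2)
river: ρ → (2,7,-5)
river: ρ → (-5,3,4)
river: ρ → (4,5,-4)
river: ρ → (-4,3,5)
river: ρ → (5,7,-2)
river: ρ → (-2,9,1)
river: ρ → (1,9,-2)
river: ρ → (-2,7,5)
closes: descent 1, river 14
min |a| on river = 1

1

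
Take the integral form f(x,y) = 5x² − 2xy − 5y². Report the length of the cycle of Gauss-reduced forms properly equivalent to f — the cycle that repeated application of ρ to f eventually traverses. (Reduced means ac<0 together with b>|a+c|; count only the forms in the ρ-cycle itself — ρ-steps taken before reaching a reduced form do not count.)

D = 104, ⌊√D⌋ = 10
descent: ρ → (-5,2,5)  [lands on river]
river: ρ → (5,8,-2)
river: ρ → (-2,8,5)
river: ρ → (5,2,-5)
river: ρ → (-5,8,2)
river: ρ → (2,8,-5)
ρ-cycle length = 6 (tail of 1 descent step not counted)

6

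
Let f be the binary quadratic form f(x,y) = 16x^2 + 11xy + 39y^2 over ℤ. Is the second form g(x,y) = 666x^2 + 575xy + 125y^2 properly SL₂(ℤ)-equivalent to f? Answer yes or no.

D₁ = -2375, D₂ = -2375
f: reduced (well bottom): (16,11,39) with a≤c, −a<b≤a
g: flip: (666,575,125)→(125,-575,666)
g: translate: b→-75 (≡-575 mod 250), so (125,-575,666)→(125,-75,16)
g: flip: (125,-75,16)→(16,75,125)
g: translate: b→11 (≡75 mod 32), so (16,75,125)→(16,11,39)
g: reduced (well bottom): (16,11,39) with a≤c, −a<b≤a
reduced forms (16, 11, 39) vs (16, 11, 39) ⇒ equivalent

yes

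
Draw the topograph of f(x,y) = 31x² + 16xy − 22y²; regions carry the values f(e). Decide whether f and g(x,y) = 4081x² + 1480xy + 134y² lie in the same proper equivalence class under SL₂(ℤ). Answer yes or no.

D₁ = 2984, D₂ = 2984
river cycle of f (length 26): (-22, 28, 25), (25, 22, -25), (-25, 28, 22), (22, 16, -31), (-31, 46, 7), (7, 52, -10), (-10, 48, 17), (17, 54, -1), (-1, 54, 17), (17, 48, -10), … (16 more)
river cycle of g (length 26): (25, 22, -25), (-25, 28, 22), (22, 16, -31), (-31, 46, 7), (7, 52, -10), (-10, 48, 17), (17, 54, -1), (-1, 54, 17), (17, 48, -10), (-10, 52, 7), … (16 more)
cycles coincide ⇒ equivalent

yes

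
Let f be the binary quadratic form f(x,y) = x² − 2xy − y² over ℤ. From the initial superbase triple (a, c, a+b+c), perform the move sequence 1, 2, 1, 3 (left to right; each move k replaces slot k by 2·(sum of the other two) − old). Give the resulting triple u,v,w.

start (1,-1,-2) = (f(1,0),f(0,1),f(1,1))
replace slot 1: 2·((-1)+(-2)) − 1 = -7 → (-7,-1,-2)
replace slot 2: 2·((-7)+(-2)) − (-1) = -17 → (-7,-17,-2)
replace slot 1: 2·((-17)+(-2)) − (-7) = -31 → (-31,-17,-2)
replace slot 3: 2·((-31)+(-17)) − (-2) = -94 → (-31,-17,-94)

-31,-17,-94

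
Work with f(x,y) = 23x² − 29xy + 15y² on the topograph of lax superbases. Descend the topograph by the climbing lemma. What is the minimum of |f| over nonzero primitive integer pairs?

translate: b→17 (≡-29 mod 46), so (23,-29,15)→(23,17,9)
flip: (23,17,9)→(9,-17,23)
translate: b→1 (≡-17 mod 18), so (9,-17,23)→(9,1,15)
reduced (well bottom): (9,1,15) with a≤c, −a<b≤a
well minimum = a = 9

9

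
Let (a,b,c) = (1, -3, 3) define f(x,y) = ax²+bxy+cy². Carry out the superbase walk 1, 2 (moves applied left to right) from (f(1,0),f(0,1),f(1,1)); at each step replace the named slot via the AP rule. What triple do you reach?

start (1,3,1) = (f(1,0),f(0,1),f(1,1))
replace slot 1: 2·(3+1) − 1 = 7 → (7,3,1)
replace slot 2: 2·(7+1) − 3 = 13 → (7,13,1)

7,13,1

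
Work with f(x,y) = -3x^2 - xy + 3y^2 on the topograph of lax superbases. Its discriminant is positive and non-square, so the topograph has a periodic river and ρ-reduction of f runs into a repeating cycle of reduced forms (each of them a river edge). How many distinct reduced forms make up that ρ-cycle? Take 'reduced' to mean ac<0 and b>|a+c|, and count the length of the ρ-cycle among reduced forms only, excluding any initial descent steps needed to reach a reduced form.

D = 37, ⌊√D⌋ = 6
descent: ρ → (3,1,-3)  [lands on river]
river: ρ → (-3,5,1)
river: ρ → (1,5,-3)
river: ρ → (-3,1,3)
river: ρ → (3,5,-1)
river: ρ → (-1,5,3)
ρ-cycle length = 6 (tail of 1 descent step not counted)

6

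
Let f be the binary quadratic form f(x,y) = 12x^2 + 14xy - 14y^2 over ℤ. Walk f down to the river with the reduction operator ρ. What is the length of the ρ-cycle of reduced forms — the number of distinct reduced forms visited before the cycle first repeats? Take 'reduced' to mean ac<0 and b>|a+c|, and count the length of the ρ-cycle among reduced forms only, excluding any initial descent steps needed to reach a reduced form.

D = 868, ⌊√D⌋ = 29
river: ρ → (-14,14,12)
river: ρ → (12,10,-16)
river: ρ → (-16,22,6)
river: ρ → (6,26,-8)
river: ρ → (-8,22,12)
river: ρ → (12,26,-4)
river: ρ → (-4,22,24)
river: ρ → (24,26,-2)
river: ρ → (-2,26,24)
river: ρ → (24,22,-4)
river: ρ → (-4,26,12)
river: ρ → (12,22,-8)
river: ρ → (-8,26,6)
river: ρ → (6,22,-16)
river: ρ → (-16,10,12)
river: ρ → (12,14,-14)
ρ-cycle length = 16 (tail of 0 descent steps not counted)

16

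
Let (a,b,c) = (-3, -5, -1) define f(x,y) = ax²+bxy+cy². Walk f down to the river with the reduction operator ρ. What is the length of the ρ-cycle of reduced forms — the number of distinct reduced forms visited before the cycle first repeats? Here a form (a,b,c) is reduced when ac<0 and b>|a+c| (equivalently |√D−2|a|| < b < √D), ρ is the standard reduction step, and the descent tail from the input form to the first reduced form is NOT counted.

D = 13, ⌊√D⌋ = 3
descent: ρ → (-1,3,1)  [lands on river]
river: ρ → (1,3,-1)
ρ-cycle length = 2 (tail of 1 descent step not counted)

2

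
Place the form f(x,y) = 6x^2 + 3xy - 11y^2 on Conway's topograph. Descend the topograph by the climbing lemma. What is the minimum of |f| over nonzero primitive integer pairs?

descent: ρ → (-11,-3,6)
descent: ρ → (6,15,-2)  [lands on river]
river: ρ → (-2,13,13)
river: ρ → (13,13,-2)
river: ρ → (-2,15,6)
river: ρ → (6,9,-8)
river: ρ → (-8,7,7)
river: ρ → (7,7,-8)
river: ρ → (-8,9,6)
closes: descent 2, river 8
min |a| on river = 2

2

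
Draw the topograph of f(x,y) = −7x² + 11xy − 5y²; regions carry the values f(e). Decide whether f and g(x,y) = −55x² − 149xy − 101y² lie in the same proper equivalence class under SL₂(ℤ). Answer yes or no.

D₁ = -19, D₂ = -19
f is negative-definite; reduce −f:
−f: translate: b→3 (≡-11 mod 14), so (7,-11,5)→(7,3,1)
−f: flip: (7,3,1)→(1,-3,7)
−f: translate: b→1 (≡-3 mod 2), so (1,-3,7)→(1,1,5)
−f: reduced (well bottom): (1,1,5) with a≤c, −a<b≤a
flip sign back: reduced form of f is (-1,-1,-5)
g is negative-definite; reduce −g:
−g: translate: b→39 (≡149 mod 110), so (55,149,101)→(55,39,7)
−g: flip: (55,39,7)→(7,-39,55)
−g: translate: b→3 (≡-39 mod 14), so (7,-39,55)→(7,3,1)
−g: flip: (7,3,1)→(1,-3,7)
−g: translate: b→1 (≡-3 mod 2), so (1,-3,7)→(1,1,5)
−g: reduced (well bottom): (1,1,5) with a≤c, −a<b≤a
flip sign back: reduced form of g is (-1,-1,-5)
reduced forms (-1, -1, -5) vs (-1, -1, -5) ⇒ equivalent

yes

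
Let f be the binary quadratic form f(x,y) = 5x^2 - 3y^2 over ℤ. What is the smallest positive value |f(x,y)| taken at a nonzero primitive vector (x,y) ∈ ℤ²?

descent: ρ → (-3,6,2)  [lands on river]
river: ρ → (2,6,-3)
closes: descent 1, river 2
min |a| on river = 2

2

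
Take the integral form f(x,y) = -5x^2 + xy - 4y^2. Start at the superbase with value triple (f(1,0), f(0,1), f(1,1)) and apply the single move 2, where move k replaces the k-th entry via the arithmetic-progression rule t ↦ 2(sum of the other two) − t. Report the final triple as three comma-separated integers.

start (-5,-4,-8) = (f(1,0),f(0,1),f(1,1))
replace slot 2: 2·((-5)+(-8)) − (-4) = -22 → (-5,-22,-8)

-5,-22,-8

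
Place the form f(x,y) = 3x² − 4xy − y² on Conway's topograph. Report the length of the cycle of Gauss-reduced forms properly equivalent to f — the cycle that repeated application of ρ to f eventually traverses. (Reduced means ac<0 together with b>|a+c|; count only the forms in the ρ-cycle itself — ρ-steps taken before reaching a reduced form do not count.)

D = 28, ⌊√D⌋ = 5
descent: ρ → (-1,4,3)  [lands on river]
river: ρ → (3,2,-2)
river: ρ → (-2,2,3)
river: ρ → (3,4,-1)
ρ-cycle length = 4 (tail of 1 descent step not counted)

4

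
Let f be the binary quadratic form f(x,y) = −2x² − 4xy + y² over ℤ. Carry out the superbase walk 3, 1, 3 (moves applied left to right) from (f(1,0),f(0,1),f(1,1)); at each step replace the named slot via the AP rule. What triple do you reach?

start (-2,1,-5) = (f(1,0),f(0,1),f(1,1))
replace slot 3: 2·((-2)+1) − (-5) = 3 → (-2,1,3)
replace slot 1: 2·(1+3) − (-2) = 10 → (10,1,3)
replace slot 3: 2·(10+1) − 3 = 19 → (10,1,19)

10,1,19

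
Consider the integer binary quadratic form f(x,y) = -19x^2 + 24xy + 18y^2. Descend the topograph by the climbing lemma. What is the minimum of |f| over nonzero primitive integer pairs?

river: ρ → (18,12,-25)
river: ρ → (-25,38,5)
river: ρ → (5,42,-9)
river: ρ → (-9,30,29)
river: ρ → (29,28,-10)
river: ρ → (-10,32,23)
river: ρ → (23,14,-19)
river: ρ → (-19,24,18)
closes: descent 0, river 8
min |a| on river = 5

5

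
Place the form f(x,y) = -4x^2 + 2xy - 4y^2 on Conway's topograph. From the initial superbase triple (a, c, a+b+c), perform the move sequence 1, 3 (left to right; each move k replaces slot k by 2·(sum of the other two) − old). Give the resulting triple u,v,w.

start (-4,-4,-6) = (f(1,0),f(0,1),f(1,1))
replace slot 1: 2·((-4)+(-6)) − (-4) = -16 → (-16,-4,-6)
replace slot 3: 2·((-16)+(-4)) − (-6) = -34 → (-16,-4,-34)

-16,-4,-34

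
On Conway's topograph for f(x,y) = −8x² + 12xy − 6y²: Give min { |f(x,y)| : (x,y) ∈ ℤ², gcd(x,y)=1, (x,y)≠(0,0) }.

translate: b→4 (≡-12 mod 16), so (8,-12,6)→(8,4,2)
flip: (8,4,2)→(2,-4,8)
translate: b→0 (≡-4 mod 4), so (2,-4,8)→(2,0,6)
reduced (well bottom): (2,0,6) with a≤c, −a<b≤a
well minimum |f| = |-2| = 2 (negative-definite)

2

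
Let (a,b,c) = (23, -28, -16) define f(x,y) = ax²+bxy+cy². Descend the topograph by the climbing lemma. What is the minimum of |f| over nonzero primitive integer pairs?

descent: ρ → (-16,28,23)  [lands on river]
river: ρ → (23,18,-21)
river: ρ → (-21,24,20)
river: ρ → (20,16,-25)
river: ρ → (-25,34,11)
river: ρ → (11,32,-28)
river: ρ → (-28,24,15)
river: ρ → (15,36,-16)
closes: descent 1, river 8
min |a| on river = 11

11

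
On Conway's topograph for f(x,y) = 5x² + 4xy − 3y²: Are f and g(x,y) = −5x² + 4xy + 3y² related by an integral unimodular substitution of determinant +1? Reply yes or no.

D₁ = 76, D₂ = 76
river cycle of f (length 6): (-3, 8, 1), (1, 8, -3), (-3, 4, 5), (5, 6, -2), (-2, 6, 5), (5, 4, -3)
river cycle of g (length 6): (3, 8, -1), (-1, 8, 3), (3, 4, -5), (-5, 6, 2), (2, 6, -5), (-5, 4, 3)
cycles differ ⇒ inequivalent

no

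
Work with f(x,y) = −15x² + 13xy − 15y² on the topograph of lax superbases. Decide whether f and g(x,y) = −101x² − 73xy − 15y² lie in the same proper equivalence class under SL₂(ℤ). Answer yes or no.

D₁ = -731, D₂ = -731
f is negative-definite; reduce −f:
−f: flip: (15,-13,15)→(15,13,15)
−f: reduced (well bottom): (15,13,15) with a≤c, −a<b≤a
flip sign back: reduced form of f is (-15,-13,-15)
g is negative-definite; reduce −g:
−g: flip: (101,73,15)→(15,-73,101)
−g: translate: b→-13 (≡-73 mod 30), so (15,-73,101)→(15,-13,15)
−g: flip: (15,-13,15)→(15,13,15)
−g: reduced (well bottom): (15,13,15) with a≤c, −a<b≤a
flip sign back: reduced form of g is (-15,-13,-15)
reduced forms (-15, -13, -15) vs (-15, -13, -15) ⇒ equivalent

yes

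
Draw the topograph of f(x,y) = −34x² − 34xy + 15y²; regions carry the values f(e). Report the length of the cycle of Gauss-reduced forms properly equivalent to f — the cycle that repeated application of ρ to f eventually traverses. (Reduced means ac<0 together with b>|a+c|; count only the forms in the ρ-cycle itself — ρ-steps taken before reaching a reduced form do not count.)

D = 3196, ⌊√D⌋ = 56
descent: ρ → (15,34,-34)  [lands on river]
river: ρ → (-34,34,15)
river: ρ → (15,56,-1)
river: ρ → (-1,56,15)
ρ-cycle length = 4 (tail of 1 descent step not counted)

4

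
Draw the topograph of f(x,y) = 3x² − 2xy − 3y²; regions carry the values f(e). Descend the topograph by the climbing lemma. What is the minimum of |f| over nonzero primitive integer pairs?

descent: ρ → (-3,2,3)  [lands on river]
river: ρ → (3,4,-2)
river: ρ → (-2,4,3)
river: ρ → (3,2,-3)
river: ρ → (-3,4,2)
river: ρ → (2,4,-3)
closes: descent 1, river 6
min |a| on river = 2

2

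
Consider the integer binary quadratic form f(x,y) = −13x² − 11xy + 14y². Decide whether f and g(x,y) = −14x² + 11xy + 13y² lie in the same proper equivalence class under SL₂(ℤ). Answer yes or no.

D₁ = 849, D₂ = 849
river cycle of f (length 34): (14, 11, -13), (-13, 15, 12), (12, 9, -16), (-16, 23, 5), (5, 27, -6), (-6, 21, 17), (17, 13, -10), (-10, 27, 3), (3, 27, -10), (-10, 13, 17), … (24 more)
river cycle of g (length 34): (13, 15, -12), (-12, 9, 16), (16, 23, -5), (-5, 27, 6), (6, 21, -17), (-17, 13, 10), (10, 27, -3), (-3, 27, 10), (10, 13, -17), (-17, 21, 6), … (24 more)
cycles differ ⇒ inequivalent

no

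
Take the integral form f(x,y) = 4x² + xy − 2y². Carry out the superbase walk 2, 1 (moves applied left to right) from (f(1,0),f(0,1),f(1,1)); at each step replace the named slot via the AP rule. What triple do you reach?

start (4,-2,3) = (f(1,0),f(0,1),f(1,1))
replace slot 2: 2·(4+3) − (-2) = 16 → (4,16,3)
replace slot 1: 2·(16+3) − 4 = 34 → (34,16,3)

34,16,3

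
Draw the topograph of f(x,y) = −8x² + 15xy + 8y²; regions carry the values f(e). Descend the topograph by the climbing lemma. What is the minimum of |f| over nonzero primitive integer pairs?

river: ρ → (8,17,-6)
river: ρ → (-6,19,5)
river: ρ → (5,21,-2)
river: ρ → (-2,19,15)
river: ρ → (15,11,-6)
river: ρ → (-6,13,13)
river: ρ → (13,13,-6)
river: ρ → (-6,11,15)
river: ρ → (15,19,-2)
river: ρ → (-2,21,5)
river: ρ → (5,19,-6)
river: ρ → (-6,17,8)
river: ρ → (8,15,-8)
river: ρ → (-8,17,6)
river: ρ → (6,19,-5)
river: ρ → (-5,21,2)
river: ρ → (2,19,-15)
river: ρ → (-15,11,6)
river: ρ → (6,13,-13)
river: ρ → (-13,13,6)
river: ρ → (6,11,-15)
river: ρ → (-15,19,2)
river: ρ → (2,21,-5)
river: ρ → (-5,19,6)
river: ρ → (6,17,-8)
river: ρ → (-8,15,8)
closes: descent 0, river 26
min |a| on river = 2

2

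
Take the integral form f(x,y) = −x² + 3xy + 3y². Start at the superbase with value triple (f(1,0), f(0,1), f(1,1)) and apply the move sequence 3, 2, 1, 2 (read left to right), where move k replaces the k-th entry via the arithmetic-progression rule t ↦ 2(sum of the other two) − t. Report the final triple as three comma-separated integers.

start (-1,3,5) = (f(1,0),f(0,1),f(1,1))
replace slot 3: 2·((-1)+3) − 5 = -1 → (-1,3,-1)
replace slot 2: 2·((-1)+(-1)) − 3 = -7 → (-1,-7,-1)
replace slot 1: 2·((-7)+(-1)) − (-1) = -15 → (-15,-7,-1)
replace slot 2: 2·((-15)+(-1)) − (-7) = -25 → (-15,-25,-1)

-15,-25,-1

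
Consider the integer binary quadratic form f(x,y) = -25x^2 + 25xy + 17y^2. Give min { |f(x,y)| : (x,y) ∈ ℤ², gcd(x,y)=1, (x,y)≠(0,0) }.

river: ρ → (17,43,-7)
river: ρ → (-7,41,23)
river: ρ → (23,5,-25)
river: ρ → (-25,45,3)
river: ρ → (3,45,-25)
river: ρ → (-25,5,23)
river: ρ → (23,41,-7)
river: ρ → (-7,43,17)
river: ρ → (17,25,-25)
river: ρ → (-25,25,17)
closes: descent 0, river 10
min |a| on river = 3

3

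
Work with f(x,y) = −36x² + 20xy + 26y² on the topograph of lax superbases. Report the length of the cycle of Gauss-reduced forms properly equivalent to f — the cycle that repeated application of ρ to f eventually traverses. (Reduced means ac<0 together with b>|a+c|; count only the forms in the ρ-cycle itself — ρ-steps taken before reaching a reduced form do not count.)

D = 4144, ⌊√D⌋ = 64
river: ρ → (26,32,-30)
river: ρ → (-30,28,28)
river: ρ → (28,28,-30)
river: ρ → (-30,32,26)
river: ρ → (26,20,-36)
river: ρ → (-36,52,10)
river: ρ → (10,48,-46)
river: ρ → (-46,44,12)
river: ρ → (12,52,-30)
river: ρ → (-30,8,34)
river: ρ → (34,60,-4)
river: ρ → (-4,60,34)
river: ρ → (34,8,-30)
river: ρ → (-30,52,12)
river: ρ → (12,44,-46)
river: ρ → (-46,48,10)
river: ρ → (10,52,-36)
river: ρ → (-36,20,26)
ρ-cycle length = 18 (tail of 0 descent steps not counted)

18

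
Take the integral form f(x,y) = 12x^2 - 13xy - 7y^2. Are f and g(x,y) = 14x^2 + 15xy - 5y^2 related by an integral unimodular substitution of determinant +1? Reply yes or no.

D₁ = 505, D₂ = 505
river cycle of f (length 8): (-7, 13, 12), (12, 11, -8), (-8, 21, 2), (2, 19, -18), (-18, 17, 3), (3, 19, -12), (-12, 5, 10), (10, 15, -7)
river cycle of g (length 8): (-5, 15, 14), (14, 13, -6), (-6, 11, 16), (16, 21, -1), (-1, 21, 16), (16, 11, -6), (-6, 13, 14), (14, 15, -5)
cycles differ ⇒ inequivalent

no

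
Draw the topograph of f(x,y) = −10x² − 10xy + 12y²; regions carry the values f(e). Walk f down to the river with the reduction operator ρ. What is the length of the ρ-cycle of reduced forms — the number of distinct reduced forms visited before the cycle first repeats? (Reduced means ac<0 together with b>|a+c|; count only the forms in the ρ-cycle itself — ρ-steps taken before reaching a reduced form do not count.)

D = 580, ⌊√D⌋ = 24
descent: ρ → (12,10,-10)  [lands on river]
river: ρ → (-10,10,12)
river: ρ → (12,14,-8)
river: ρ → (-8,18,8)
river: ρ → (8,14,-12)
river: ρ → (-12,10,10)
river: ρ → (10,10,-12)
river: ρ → (-12,14,8)
river: ρ → (8,18,-8)
river: ρ → (-8,14,12)
ρ-cycle length = 10 (tail of 1 descent step not counted)

10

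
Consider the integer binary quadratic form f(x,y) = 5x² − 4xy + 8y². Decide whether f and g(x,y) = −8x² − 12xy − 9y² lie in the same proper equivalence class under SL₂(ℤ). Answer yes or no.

D₁ = -144, D₂ = -144
f: reduced (well bottom): (5,-4,8) with a≤c, −a<b≤a
g is negative-definite; reduce −g:
−g: translate: b→-4 (≡12 mod 16), so (8,12,9)→(8,-4,5)
−g: flip: (8,-4,5)→(5,4,8)
−g: reduced (well bottom): (5,4,8) with a≤c, −a<b≤a
flip sign back: reduced form of g is (-5,-4,-8)
reduced forms (5, -4, 8) vs (-5, -4, -8) ⇒ inequivalent

no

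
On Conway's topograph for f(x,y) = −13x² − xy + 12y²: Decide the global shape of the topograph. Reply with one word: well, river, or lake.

D = b²−4ac = (-1)² − 4·(-13)·12 = 625
D = 25² is a perfect square ⇒ form factors over ℤ ⇒ lakes

lake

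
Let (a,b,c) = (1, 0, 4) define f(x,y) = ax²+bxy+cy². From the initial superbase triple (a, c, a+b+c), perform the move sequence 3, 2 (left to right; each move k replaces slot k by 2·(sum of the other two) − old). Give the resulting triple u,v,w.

start (1,4,5) = (f(1,0),f(0,1),f(1,1))
replace slot 3: 2·(1+4) − 5 = 5 → (1,4,5)
replace slot 2: 2·(1+5) − 4 = 8 → (1,8,5)

1,8,5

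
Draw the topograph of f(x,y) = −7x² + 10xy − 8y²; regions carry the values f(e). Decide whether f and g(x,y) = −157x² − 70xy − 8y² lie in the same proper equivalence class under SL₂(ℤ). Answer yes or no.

D₁ = -124, D₂ = -124
f is negative-definite; reduce −f:
−f: translate: b→4 (≡-10 mod 14), so (7,-10,8)→(7,4,5)
−f: flip: (7,4,5)→(5,-4,7)
−f: reduced (well bottom): (5,-4,7) with a≤c, −a<b≤a
flip sign back: reduced form of f is (-5,4,-7)
g is negative-definite; reduce −g:
−g: flip: (157,70,8)→(8,-70,157)
−g: translate: b→-6 (≡-70 mod 16), so (8,-70,157)→(8,-6,5)
−g: flip: (8,-6,5)→(5,6,8)
−g: translate: b→-4 (≡6 mod 10), so (5,6,8)→(5,-4,7)
−g: reduced (well bottom): (5,-4,7) with a≤c, −a<b≤a
flip sign back: reduced form of g is (-5,4,-7)
reduced forms (-5, 4, -7) vs (-5, 4, -7) ⇒ equivalent

yes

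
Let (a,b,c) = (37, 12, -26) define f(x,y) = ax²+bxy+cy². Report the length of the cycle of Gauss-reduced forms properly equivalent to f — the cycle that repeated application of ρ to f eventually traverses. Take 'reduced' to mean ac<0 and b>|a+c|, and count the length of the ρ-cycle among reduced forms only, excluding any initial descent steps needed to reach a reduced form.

D = 3992, ⌊√D⌋ = 63
river: ρ → (-26,40,23)
river: ρ → (23,52,-14)
river: ρ → (-14,60,7)
river: ρ → (7,52,-46)
river: ρ → (-46,40,13)
river: ρ → (13,38,-49)
river: ρ → (-49,60,2)
river: ρ → (2,60,-49)
river: ρ → (-49,38,13)
river: ρ → (13,40,-46)
river: ρ → (-46,52,7)
river: ρ → (7,60,-14)
river: ρ → (-14,52,23)
river: ρ → (23,40,-26)
river: ρ → (-26,12,37)
river: ρ → (37,62,-1)
river: ρ → (-1,62,37)
river: ρ → (37,12,-26)
ρ-cycle length = 18 (tail of 0 descent steps not counted)

18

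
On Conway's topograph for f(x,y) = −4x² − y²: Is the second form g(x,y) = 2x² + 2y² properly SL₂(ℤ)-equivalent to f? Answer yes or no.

D₁ = -16, D₂ = -16
f is negative-definite; reduce −f:
−f: flip: (4,0,1)→(1,0,4)
−f: reduced (well bottom): (1,0,4) with a≤c, −a<b≤a
flip sign back: reduced form of f is (-1,0,-4)
g: reduced (well bottom): (2,0,2) with a≤c, −a<b≤a
reduced forms (-1, 0, -4) vs (2, 0, 2) ⇒ inequivalent

no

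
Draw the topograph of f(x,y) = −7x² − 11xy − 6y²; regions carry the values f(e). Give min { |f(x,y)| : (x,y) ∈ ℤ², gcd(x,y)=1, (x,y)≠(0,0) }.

translate: b→-3 (≡11 mod 14), so (7,11,6)→(7,-3,2)
flip: (7,-3,2)→(2,3,7)
translate: b→-1 (≡3 mod 4), so (2,3,7)→(2,-1,6)
reduced (well bottom): (2,-1,6) with a≤c, −a<b≤a
well minimum |f| = |-2| = 2 (negative-definite)

2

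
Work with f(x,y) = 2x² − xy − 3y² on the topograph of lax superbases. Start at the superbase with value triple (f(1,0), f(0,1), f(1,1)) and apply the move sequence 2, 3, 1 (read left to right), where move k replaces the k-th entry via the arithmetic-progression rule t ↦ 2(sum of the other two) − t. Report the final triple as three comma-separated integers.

start (2,-3,-2) = (f(1,0),f(0,1),f(1,1))
replace slot 2: 2·(2+(-2)) − (-3) = 3 → (2,3,-2)
replace slot 3: 2·(2+3) − (-2) = 12 → (2,3,12)
replace slot 1: 2·(3+12) − 2 = 28 → (28,3,12)

28,3,12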